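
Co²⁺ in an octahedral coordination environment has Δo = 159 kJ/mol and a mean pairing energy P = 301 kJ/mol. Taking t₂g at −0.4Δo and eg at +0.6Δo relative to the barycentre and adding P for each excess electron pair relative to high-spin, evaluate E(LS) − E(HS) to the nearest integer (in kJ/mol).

Co is in group 9, so Co²⁺ is d⁷ (9 − 2 = 7).
In the high-spin limit (t₂g⁵ eg²) the orbital term is -0.8Δo = -127 kJ/mol, with no excess pairing.
Low-spin: t₂g⁶ eg¹, orbital CFSE = -1.8Δo = -286 kJ/mol; plus 1 excess pair × P = +301 kJ/mol; total 15 kJ/mol.
Thus E(LS) − E(HS) = 142 kJ/mol.

142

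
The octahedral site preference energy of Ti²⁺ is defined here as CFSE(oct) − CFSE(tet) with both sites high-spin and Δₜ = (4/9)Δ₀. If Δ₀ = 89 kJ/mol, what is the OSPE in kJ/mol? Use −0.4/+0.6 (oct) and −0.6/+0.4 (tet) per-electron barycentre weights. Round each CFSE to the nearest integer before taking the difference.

Group 4 minus oxidation state +2 gives a d² configuration for Ti²⁺.
Octahedral high-spin t2g^2 e_g^0: CFSE = -0.8 × 89 = -71 kJ/mol.
Tetrahedral e^2 t2^0 gives -1.2Δₜ = -1.2 × (4/9) × 89 = -47 kJ/mol.
OSPE = CFSE(oct) − CFSE(tet) = -71 − (-47) = -24 kJ/mol.

-24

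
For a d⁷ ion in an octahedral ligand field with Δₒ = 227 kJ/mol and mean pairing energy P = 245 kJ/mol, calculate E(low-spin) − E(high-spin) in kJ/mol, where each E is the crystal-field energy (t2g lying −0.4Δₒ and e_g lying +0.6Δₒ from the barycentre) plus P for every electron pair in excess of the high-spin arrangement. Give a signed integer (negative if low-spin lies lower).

High-spin: t2g^5 e_g^2, CFSE = -0.8Δₒ = -182 kJ/mol.
Low-spin: t2g^6 e_g^1, orbital CFSE = -1.8Δₒ = -409 kJ/mol; plus 1 excess pair × P = +245 kJ/mol; total -164 kJ/mol.
Thus E(LS) − E(HS) = 18 kJ/mol.

18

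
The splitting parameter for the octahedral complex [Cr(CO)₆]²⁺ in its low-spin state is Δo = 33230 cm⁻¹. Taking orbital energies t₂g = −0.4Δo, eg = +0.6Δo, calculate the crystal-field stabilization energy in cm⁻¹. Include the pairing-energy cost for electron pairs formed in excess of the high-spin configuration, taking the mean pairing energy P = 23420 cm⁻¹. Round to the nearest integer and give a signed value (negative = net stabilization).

-29748

CO is neutral, so the +2 overall charge sits on Cr: oxidation state +2.
Cr is in group 6, so Cr²⁺ is d⁴ (6 − 2 = 4).
Electron filling gives t₂g⁴ eg⁰.
Orbital CFSE = 4(-0.4) + 0(0.6) = -1.6Δo = -1.6 × 33230 = -53168 cm⁻¹.
High-spin d⁴ would be t₂g³ eg¹ with 0 pairs; low-spin has 1, so 1 excess pair costs +1P = +23420 cm⁻¹.
Overall CFSE = -53168 + 23420 = -29748 cm⁻¹.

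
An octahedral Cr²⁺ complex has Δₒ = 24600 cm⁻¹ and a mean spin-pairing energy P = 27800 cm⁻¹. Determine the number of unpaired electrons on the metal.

4

Cr sits in group 6; removing 2 electrons leaves Cr²⁺ with 6 − 2 = 4 d electrons.
Δₒ < P, so pairing is avoided: the ground state is high-spin.
Filling d⁴ accordingly: t₂g³ eg¹.
Unpaired electrons: 4.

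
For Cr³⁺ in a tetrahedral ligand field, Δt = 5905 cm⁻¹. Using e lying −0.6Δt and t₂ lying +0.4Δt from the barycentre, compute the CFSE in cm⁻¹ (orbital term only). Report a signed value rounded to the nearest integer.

-4724

Cr³⁺: group 6, so d-count = 6 − 3 = 3.
With tetrahedral geometry the complex is necessarily high-spin.
Configuration: e² t₂¹.
The orbital stabilization is -0.8Δt = -0.8 × 5905 = -4724 cm⁻¹.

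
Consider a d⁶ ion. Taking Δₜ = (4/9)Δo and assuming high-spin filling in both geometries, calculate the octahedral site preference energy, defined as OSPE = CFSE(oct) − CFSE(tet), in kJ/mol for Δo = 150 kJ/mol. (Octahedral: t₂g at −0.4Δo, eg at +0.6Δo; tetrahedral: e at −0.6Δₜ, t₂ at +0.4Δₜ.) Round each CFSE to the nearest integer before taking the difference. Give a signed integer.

-20

In an octahedral site d⁶ (HS) is t₂g⁴ eg², giving CFSE(oct) = -0.4Δo = -60 kJ/mol.
Tetrahedral: e³ t₂³, CFSE = 3(−0.6) + 3(+0.4) = -0.6Δₜ = -0.6 × (4/9) × 150 = -40 kJ/mol.
OSPE = -60 − (-40) = -20 kJ/mol.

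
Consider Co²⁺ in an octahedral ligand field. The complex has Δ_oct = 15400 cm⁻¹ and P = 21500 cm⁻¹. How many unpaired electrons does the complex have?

3

Co²⁺: group 9, so d-count = 9 − 2 = 7.
Δ_oct < P, so pairing is avoided: the ground state is high-spin.
Filling d⁷ accordingly: t₂g⁵ eg².
Unpaired electrons: 3.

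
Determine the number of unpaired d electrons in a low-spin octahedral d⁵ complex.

Configuration: t₂g⁵ eg⁰, giving 1 unpaired electron.

1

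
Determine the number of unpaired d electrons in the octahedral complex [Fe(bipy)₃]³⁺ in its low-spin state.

bipy is neutral, so the +3 overall charge sits on Fe: oxidation state +3.
Fe³⁺: group 8, so d-count = 8 − 3 = 5.
Configuration: t₂g⁵ eg⁰, giving 1 unpaired electron.

1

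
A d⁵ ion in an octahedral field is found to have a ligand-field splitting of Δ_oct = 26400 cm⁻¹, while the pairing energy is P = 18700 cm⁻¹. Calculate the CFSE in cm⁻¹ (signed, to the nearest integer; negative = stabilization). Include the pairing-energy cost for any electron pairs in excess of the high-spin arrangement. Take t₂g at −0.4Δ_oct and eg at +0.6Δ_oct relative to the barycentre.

Since Δ_oct = 26400 cm⁻¹ > P = 18700 cm⁻¹, the complex adopts the low-spin configuration.
Filling d⁵ accordingly: t₂g⁵ eg⁰.
Orbital CFSE = -2.0Δ_oct = -2.0 × 26400 = -52800 cm⁻¹.
Excess pairs vs high-spin: 2 − 0 = 2; pairing cost = +37400 cm⁻¹.
Net CFSE = -52800 + 37400 = -15400 cm⁻¹.

-15400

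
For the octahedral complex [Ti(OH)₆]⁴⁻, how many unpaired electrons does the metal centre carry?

Each OH⁻ contributes -1; 6 × (-1) = -6. With overall charge -4, Ti is in the +2 oxidation state.
Ti sits in group 4; removing 2 electrons leaves Ti²⁺ with 4 − 2 = 2 d electrons.
Configuration: t₂g² eg⁰, giving 2 unpaired electrons.

2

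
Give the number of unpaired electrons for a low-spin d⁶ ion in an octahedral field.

0

Configuration: t₂g⁶ eg⁰, giving 0 unpaired electrons.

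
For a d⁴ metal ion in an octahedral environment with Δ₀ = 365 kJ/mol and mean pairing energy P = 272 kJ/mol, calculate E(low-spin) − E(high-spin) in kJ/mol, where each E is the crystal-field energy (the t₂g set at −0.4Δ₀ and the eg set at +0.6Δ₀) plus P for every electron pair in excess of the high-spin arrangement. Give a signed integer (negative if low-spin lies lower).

-93

High-spin: t₂g³ eg¹, CFSE = -0.6Δ₀ = -219 kJ/mol.
Low-spin: t₂g⁴ eg⁰, orbital CFSE = -1.6Δ₀ = -584 kJ/mol; plus 1 excess pair × P = +272 kJ/mol; total -312 kJ/mol.
The difference is -312 − (-219) = -93 kJ/mol, so low-spin lies lower.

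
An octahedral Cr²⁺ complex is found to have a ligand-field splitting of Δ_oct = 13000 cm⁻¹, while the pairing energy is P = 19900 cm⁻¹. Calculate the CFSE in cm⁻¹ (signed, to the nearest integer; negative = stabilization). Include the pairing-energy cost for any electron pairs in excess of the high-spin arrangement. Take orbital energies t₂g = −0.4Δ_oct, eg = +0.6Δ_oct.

-7800

Cr sits in group 6; removing 2 electrons leaves Cr²⁺ with 6 − 2 = 4 d electrons.
With Δ_oct < P the complex is high-spin.
That gives t₂g³ eg¹.
Orbital CFSE = -0.6Δ_oct = -0.6 × 13000 = -7800 cm⁻¹.
High-spin has no excess pairs, so no pairing correction applies.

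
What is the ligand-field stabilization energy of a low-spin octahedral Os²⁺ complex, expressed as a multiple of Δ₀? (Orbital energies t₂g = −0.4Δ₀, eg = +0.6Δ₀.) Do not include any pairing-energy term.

Os is in group 8, so Os²⁺ is d⁶ (8 − 2 = 6).
Configuration: t₂g⁶ eg⁰.
CFSE = 6(-0.4Δ₀) + 0(0.6Δ₀) = -2.4Δ₀ + 0.0Δ₀ = -2.4Δ₀.

-2.4 Δ₀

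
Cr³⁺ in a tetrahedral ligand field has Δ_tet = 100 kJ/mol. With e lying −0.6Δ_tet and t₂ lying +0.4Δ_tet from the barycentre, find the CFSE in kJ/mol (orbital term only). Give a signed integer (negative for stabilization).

Cr³⁺: group 6, so d-count = 6 − 3 = 3.
With tetrahedral geometry the complex is necessarily high-spin.
The d³ electrons fill as e² t₂¹.
The orbital stabilization is -0.8Δ_tet = -0.8 × 100 = -80 kJ/mol.

-80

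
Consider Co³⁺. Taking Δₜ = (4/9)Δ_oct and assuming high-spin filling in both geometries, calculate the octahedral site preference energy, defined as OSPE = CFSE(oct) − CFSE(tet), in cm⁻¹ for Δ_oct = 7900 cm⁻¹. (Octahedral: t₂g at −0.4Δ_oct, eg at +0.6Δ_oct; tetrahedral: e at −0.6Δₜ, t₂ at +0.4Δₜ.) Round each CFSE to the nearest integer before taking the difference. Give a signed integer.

-1053

Co is in group 9, so Co³⁺ is d⁶ (9 − 3 = 6).
Octahedral (high-spin): t₂g⁴ eg², CFSE = 4(−0.4) + 2(+0.6) = -0.4Δ_oct = -0.4 × 7900 = -3160 cm⁻¹.
Tetrahedral: e³ t₂³, CFSE = 3(−0.6) + 3(+0.4) = -0.6Δₜ = -0.6 × (4/9) × 7900 = -2107 cm⁻¹.
OSPE = -3160 − (-2107) = -1053 cm⁻¹.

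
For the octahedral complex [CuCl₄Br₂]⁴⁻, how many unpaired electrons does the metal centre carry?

Ligand charges: 4×(-1) from Cl⁻ and 2×(-1) from Br⁻ sum to -6; with overall charge -4, Cu is +2.
Cu is in group 11, so Cu²⁺ is d⁹ (11 − 2 = 9).
Configuration: t2g^6 e_g^3, giving 1 unpaired electron.

1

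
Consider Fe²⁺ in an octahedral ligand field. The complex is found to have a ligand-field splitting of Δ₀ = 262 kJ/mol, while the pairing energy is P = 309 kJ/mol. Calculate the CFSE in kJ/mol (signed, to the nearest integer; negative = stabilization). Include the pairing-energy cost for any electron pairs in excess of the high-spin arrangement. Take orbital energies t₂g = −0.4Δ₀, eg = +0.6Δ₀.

-105

Fe is in group 8, so Fe²⁺ is d⁶ (8 − 2 = 6).
Here Δ₀ < P (262 < 309), so the high-spin state is favoured.
Configuration: t₂g⁴ eg².
Orbital CFSE = -0.4Δ₀ = -0.4 × 262 = -105 kJ/mol.
High-spin has no excess pairs, so no pairing correction applies.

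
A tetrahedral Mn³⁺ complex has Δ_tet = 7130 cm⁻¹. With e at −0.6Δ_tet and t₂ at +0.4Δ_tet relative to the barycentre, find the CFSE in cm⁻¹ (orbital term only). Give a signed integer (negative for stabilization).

Mn³⁺: group 7, so d-count = 7 − 3 = 4.
Tetrahedral splitting is small, so the complex is high-spin.
The d⁴ electrons fill as e² t₂².
CFSE(orbital) = 2×(-0.6Δ_tet) + 2×(0.4Δ_tet) = -0.4Δ_tet; with Δ_tet = 7130 cm⁻¹ that is -2852 cm⁻¹.

-2852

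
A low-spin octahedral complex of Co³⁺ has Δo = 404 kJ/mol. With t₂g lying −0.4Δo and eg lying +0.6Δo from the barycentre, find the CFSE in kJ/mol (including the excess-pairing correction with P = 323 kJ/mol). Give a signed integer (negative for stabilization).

Co sits in group 9; removing 3 electrons leaves Co³⁺ with 9 − 3 = 6 d electrons.
The d⁶ electrons fill as t₂g⁶ eg⁰.
The orbital stabilization is -2.4Δo = -2.4 × 404 = -970 kJ/mol.
Relative to high-spin t₂g⁴ eg² (1 paired), the low-spin configuration has 2 additional pairs, contributing +2 × 323 = +646 kJ/mol.
Net CFSE = -970 + 646 = -324 kJ/mol.

-324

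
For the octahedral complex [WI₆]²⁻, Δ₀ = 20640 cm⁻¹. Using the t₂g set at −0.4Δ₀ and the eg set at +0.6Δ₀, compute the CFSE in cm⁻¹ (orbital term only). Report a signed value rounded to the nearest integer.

-16512

Each I⁻ contributes -1; 6 × (-1) = -6. With overall charge -2, W is in the +4 oxidation state.
W⁴⁺: group 6, so d-count = 6 − 4 = 2.
Configuration: t₂g² eg⁰.
CFSE(orbital) = 2×(-0.4Δ₀) + 0×(0.6Δ₀) = -0.8Δ₀; with Δ₀ = 20640 cm⁻¹ that is -16512 cm⁻¹.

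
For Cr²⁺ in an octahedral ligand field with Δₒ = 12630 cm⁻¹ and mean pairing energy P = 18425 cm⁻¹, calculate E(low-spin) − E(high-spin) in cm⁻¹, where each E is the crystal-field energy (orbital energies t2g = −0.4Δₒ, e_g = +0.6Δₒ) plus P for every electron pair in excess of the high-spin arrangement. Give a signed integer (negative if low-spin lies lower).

Cr²⁺: group 6, so d-count = 6 − 2 = 4.
High-spin d⁴ fills as t2g^3 e_g^1 with CFSE 3(−0.4) + 1(+0.6) = -0.6Δₒ = -7578 cm⁻¹.
For low-spin the configuration is t2g^4 e_g^0: orbital energy -1.6 × 12630 = -20208 cm⁻¹, and 1 additional pair relative to high-spin adds 18425 cm⁻¹, giving -1783 cm⁻¹.
Thus E(LS) − E(HS) = 5795 cm⁻¹.

5795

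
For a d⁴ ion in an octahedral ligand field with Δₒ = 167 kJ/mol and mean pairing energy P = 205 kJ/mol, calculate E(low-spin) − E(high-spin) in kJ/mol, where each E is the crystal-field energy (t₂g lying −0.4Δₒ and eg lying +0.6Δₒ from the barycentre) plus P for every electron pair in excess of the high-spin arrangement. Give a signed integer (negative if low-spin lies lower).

In the high-spin limit (t₂g³ eg¹) the orbital term is -0.6Δₒ = -100 kJ/mol, with no excess pairing.
Low-spin t₂g⁴ eg⁰ gives -1.6Δₒ = -267 kJ/mol, but forming 1 extra pair costs 1P = 205 kJ/mol, so E(LS) = -267 + 205 = -62 kJ/mol.
Thus E(LS) − E(HS) = 38 kJ/mol.

38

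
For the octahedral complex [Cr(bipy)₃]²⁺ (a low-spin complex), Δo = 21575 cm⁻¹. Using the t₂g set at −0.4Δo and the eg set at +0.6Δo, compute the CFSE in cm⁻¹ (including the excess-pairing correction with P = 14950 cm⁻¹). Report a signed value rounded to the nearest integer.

bipy is neutral, so the +2 overall charge sits on Cr: oxidation state +2.
Group 6 minus oxidation state +2 gives a d⁴ configuration for Cr²⁺.
The d⁴ electrons fill as t₂g⁴ eg⁰.
CFSE(orbital) = 4×(-0.4Δo) + 0×(0.6Δo) = -1.6Δo; with Δo = 21575 cm⁻¹ that is -34520 cm⁻¹.
Pairing penalty: 1 pair vs 0 in the high-spin reference → 1 extra × P = 14950 cm⁻¹.
Combining: -34520 + 14950 = -19570 cm⁻¹.

-19570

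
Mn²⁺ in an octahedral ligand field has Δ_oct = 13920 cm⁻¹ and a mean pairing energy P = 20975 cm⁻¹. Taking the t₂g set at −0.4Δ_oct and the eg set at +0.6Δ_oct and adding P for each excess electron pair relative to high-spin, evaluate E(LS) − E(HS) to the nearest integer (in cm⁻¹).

Mn sits in group 7; removing 2 electrons leaves Mn²⁺ with 7 − 2 = 5 d electrons.
High-spin: t₂g³ eg², CFSE = 0.0Δ_oct = 0 cm⁻¹.
For low-spin the configuration is t₂g⁵ eg⁰: orbital energy -2.0 × 13920 = -27840 cm⁻¹, and 2 additional pairs relative to high-spin add 41950 cm⁻¹, giving 14110 cm⁻¹.
The difference is 14110 − (0) = 14110 cm⁻¹, so high-spin lies lower.

14110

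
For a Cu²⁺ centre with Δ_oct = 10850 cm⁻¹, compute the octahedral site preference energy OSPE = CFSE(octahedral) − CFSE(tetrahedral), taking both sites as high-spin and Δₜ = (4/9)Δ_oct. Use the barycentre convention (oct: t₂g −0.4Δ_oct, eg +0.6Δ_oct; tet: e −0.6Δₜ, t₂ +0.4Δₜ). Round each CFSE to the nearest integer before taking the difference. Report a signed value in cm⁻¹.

-4581

Cu²⁺: group 11, so d-count = 11 − 2 = 9.
Octahedral (high-spin): t₂g⁶ eg³, CFSE = 6(−0.4) + 3(+0.6) = -0.6Δ_oct = -0.6 × 10850 = -6510 cm⁻¹.
In a tetrahedral site the filling is e⁴ t₂⁵: CFSE(tet) = -0.4Δₜ = -0.4 × (4/9)(10850) = -1929 cm⁻¹.
OSPE = -6510 − (-1929) = -4581 cm⁻¹.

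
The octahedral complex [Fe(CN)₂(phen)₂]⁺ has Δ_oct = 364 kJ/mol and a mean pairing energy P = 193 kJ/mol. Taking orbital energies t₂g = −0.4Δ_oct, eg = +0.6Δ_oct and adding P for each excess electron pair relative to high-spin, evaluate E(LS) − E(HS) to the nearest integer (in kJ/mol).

-342

Ligand charges: 2×(-1) from CN⁻ and 2×(+0) from phen sum to -2; with overall charge +1, Fe is +3.
Fe³⁺: group 8, so d-count = 8 − 3 = 5.
High-spin d⁵ fills as t₂g³ eg² with CFSE 3(−0.4) + 2(+0.6) = 0.0Δ_oct = 0 kJ/mol.
Low-spin: t₂g⁵ eg⁰, orbital CFSE = -2.0Δ_oct = -728 kJ/mol; plus 2 excess pairs × P = +386 kJ/mol; total -342 kJ/mol.
Thus E(LS) − E(HS) = -342 kJ/mol.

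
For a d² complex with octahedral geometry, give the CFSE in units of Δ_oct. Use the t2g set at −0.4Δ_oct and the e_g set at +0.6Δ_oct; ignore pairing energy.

Configuration: t2g^2 e_g^0.
CFSE = 2(-0.4Δ_oct) + 0(0.6Δ_oct) = -0.8Δ_oct + 0.0Δ_oct = -0.8Δ_oct.

-0.8 Δ_oct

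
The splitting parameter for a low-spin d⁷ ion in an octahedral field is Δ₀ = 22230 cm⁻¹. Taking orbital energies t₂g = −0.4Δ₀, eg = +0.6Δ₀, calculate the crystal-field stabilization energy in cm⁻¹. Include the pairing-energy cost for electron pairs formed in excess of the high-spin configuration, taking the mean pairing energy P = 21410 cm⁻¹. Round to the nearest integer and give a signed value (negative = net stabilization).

The d⁷ electrons fill as t₂g⁶ eg¹.
Orbital CFSE = 6(-0.4) + 1(0.6) = -1.8Δ₀ = -1.8 × 22230 = -40014 cm⁻¹.
Relative to high-spin t₂g⁵ eg² (2 paired), the low-spin configuration has 1 additional pair, contributing +1 × 21410 = +21410 cm⁻¹.
Net CFSE = -40014 + 21410 = -18604 cm⁻¹.

-18604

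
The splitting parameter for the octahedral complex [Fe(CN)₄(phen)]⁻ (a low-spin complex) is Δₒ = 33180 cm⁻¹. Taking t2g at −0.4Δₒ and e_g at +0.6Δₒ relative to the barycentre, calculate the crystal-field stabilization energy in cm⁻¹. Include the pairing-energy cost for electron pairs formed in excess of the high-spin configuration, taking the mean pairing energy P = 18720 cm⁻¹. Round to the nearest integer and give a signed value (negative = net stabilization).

-28920

Ligand charges: 4×(-1) from CN⁻ and 1×(+0) from phen sum to -4; with overall charge -1, Fe is +3.
Group 8 minus oxidation state +3 gives a d⁵ configuration for Fe³⁺.
Configuration: t2g^5 e_g^0.
CFSE(orbital) = 5×(-0.4Δₒ) + 0×(0.6Δₒ) = -2.0Δₒ; with Δₒ = 33180 cm⁻¹ that is -66360 cm⁻¹.
Relative to high-spin t2g^3 e_g^2 (0 paired), the low-spin configuration has 2 additional pairs, contributing +2 × 18720 = +37440 cm⁻¹.
Combining: -66360 + 37440 = -28920 cm⁻¹.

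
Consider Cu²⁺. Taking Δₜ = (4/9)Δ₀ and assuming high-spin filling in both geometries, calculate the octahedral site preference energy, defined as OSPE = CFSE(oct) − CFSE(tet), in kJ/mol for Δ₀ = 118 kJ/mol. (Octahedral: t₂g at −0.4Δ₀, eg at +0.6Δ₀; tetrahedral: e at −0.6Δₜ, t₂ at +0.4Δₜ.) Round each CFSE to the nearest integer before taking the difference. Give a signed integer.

-50

Group 11 minus oxidation state +2 gives a d⁹ configuration for Cu²⁺.
In an octahedral site d⁹ (HS) is t2g^6 e_g^3, giving CFSE(oct) = -0.6Δ₀ = -71 kJ/mol.
In a tetrahedral site the filling is e^4 t2^5: CFSE(tet) = -0.4Δₜ = -0.4 × (4/9)(118) = -21 kJ/mol.
OSPE = -71 − (-21) = -50 kJ/mol.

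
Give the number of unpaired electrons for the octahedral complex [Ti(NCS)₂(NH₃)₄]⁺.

1

Ligand charges: 2×(-1) from NCS⁻ and 4×(+0) from NH₃ sum to -2; with overall charge +1, Ti is +3.
Ti is in group 4, so Ti³⁺ is d¹ (4 − 3 = 1).
Configuration: t₂g¹ eg⁰, giving 1 unpaired electron.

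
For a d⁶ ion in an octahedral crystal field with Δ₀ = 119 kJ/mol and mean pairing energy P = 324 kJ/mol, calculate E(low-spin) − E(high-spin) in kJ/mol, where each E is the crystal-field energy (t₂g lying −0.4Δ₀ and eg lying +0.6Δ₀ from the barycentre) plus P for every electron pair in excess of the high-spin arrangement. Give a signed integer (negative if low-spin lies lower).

High-spin d⁶ fills as t₂g⁴ eg² with CFSE 4(−0.4) + 2(+0.6) = -0.4Δ₀ = -48 kJ/mol.
Low-spin: t₂g⁶ eg⁰, orbital CFSE = -2.4Δ₀ = -286 kJ/mol; plus 2 excess pairs × P = +648 kJ/mol; total 362 kJ/mol.
Thus E(LS) − E(HS) = 410 kJ/mol.

410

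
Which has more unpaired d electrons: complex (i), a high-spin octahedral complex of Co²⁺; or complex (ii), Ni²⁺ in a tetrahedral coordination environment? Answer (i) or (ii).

(i)

(i): Co sits in group 9; removing 2 electrons leaves Co²⁺ with 9 − 2 = 7 d electrons; t₂g⁵ eg² → 3 unpaired.
(ii): Ni²⁺: group 10, so d-count = 10 − 2 = 8; Tetrahedral splitting is small, so the complex is high-spin; e⁴ t₂⁴ → 2 unpaired.
So (i) has more unpaired electrons.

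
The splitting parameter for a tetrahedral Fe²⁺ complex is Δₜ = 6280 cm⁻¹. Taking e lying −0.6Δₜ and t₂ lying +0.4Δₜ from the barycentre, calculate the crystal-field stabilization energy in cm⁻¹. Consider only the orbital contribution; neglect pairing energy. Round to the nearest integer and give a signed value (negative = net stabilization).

-3768

Fe²⁺: group 8, so d-count = 8 − 2 = 6.
Tetrahedral splitting is small, so the complex is high-spin.
Configuration: e³ t₂³.
Orbital CFSE = 3(-0.6) + 3(0.4) = -0.6Δₜ = -0.6 × 6280 = -3768 cm⁻¹.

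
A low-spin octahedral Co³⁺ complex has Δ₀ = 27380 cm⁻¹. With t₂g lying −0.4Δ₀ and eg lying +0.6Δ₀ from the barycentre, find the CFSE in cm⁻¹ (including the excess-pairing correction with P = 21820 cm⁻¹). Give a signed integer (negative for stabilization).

-22072

Group 9 minus oxidation state +3 gives a d⁶ configuration for Co³⁺.
Configuration: t₂g⁶ eg⁰.
The orbital stabilization is -2.4Δ₀ = -2.4 × 27380 = -65712 cm⁻¹.
Pairing penalty: 3 pairs vs 1 in the high-spin reference → 2 extra × P = 43640 cm⁻¹.
Overall CFSE = -65712 + 43640 = -22072 cm⁻¹.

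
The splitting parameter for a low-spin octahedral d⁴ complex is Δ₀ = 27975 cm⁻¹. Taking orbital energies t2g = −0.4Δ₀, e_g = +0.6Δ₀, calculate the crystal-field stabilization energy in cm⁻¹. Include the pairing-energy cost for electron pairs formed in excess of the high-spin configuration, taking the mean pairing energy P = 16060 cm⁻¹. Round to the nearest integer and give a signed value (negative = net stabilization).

The d⁴ electrons fill as t2g^4 e_g^0.
Orbital CFSE = 4(-0.4) + 0(0.6) = -1.6Δ₀ = -1.6 × 27975 = -44760 cm⁻¹.
Pairing penalty: 1 pair vs 0 in the high-spin reference → 1 extra × P = 16060 cm⁻¹.
Overall CFSE = -44760 + 16060 = -28700 cm⁻¹.

-28700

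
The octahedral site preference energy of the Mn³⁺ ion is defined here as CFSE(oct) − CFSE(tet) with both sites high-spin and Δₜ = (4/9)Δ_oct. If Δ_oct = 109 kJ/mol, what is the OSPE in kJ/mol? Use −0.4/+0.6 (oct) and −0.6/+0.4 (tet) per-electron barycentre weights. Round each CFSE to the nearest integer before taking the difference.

-46

Mn³⁺: group 7, so d-count = 7 − 3 = 4.
Octahedral high-spin t₂g³ eg¹: CFSE = -0.6 × 109 = -65 kJ/mol.
In a tetrahedral site the filling is e² t₂²: CFSE(tet) = -0.4Δₜ = -0.4 × (4/9)(109) = -19 kJ/mol.
OSPE = -65 − (-19) = -46 kJ/mol.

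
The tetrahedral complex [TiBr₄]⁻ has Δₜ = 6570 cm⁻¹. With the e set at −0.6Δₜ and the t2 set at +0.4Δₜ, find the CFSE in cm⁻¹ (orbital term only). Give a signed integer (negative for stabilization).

Each Br⁻ contributes -1; 4 × (-1) = -4. With overall charge -1, Ti is in the +3 oxidation state.
Ti³⁺: group 4, so d-count = 4 − 3 = 1.
Tetrahedral splitting is small, so the complex is high-spin.
Configuration: e^1 t2^0.
Orbital CFSE = 1(-0.6) + 0(0.4) = -0.6Δₜ = -0.6 × 6570 = -3942 cm⁻¹.

-3942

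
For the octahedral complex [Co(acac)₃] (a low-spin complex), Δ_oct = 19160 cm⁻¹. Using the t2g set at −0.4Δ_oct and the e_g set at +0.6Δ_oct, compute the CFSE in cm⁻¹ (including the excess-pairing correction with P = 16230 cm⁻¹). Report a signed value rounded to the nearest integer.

Each acac⁻ contributes -1; 3 × (-1) = -3. With overall charge +0, Co is in the +3 oxidation state.
Co³⁺: group 9, so d-count = 9 − 3 = 6.
Electron filling gives t2g^6 e_g^0.
Orbital CFSE = 6(-0.4) + 0(0.6) = -2.4Δ_oct = -2.4 × 19160 = -45984 cm⁻¹.
High-spin d⁶ would be t2g^4 e_g^2 with 1 pair; low-spin has 3, so 2 excess pairs cost +2P = +32460 cm⁻¹.
Net CFSE = -45984 + 32460 = -13524 cm⁻¹.

-13524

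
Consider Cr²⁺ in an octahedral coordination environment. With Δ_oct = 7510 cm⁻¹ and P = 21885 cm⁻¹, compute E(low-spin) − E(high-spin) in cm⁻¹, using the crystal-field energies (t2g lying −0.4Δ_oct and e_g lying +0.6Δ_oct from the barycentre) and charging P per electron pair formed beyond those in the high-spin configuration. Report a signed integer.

Cr is in group 6, so Cr²⁺ is d⁴ (6 − 2 = 4).
High-spin: t2g^3 e_g^1, CFSE = -0.6Δ_oct = -4506 cm⁻¹.
Low-spin t2g^4 e_g^0 gives -1.6Δ_oct = -12016 cm⁻¹, but forming 1 extra pair costs 1P = 21885 cm⁻¹, so E(LS) = -12016 + 21885 = 9869 cm⁻¹.
Thus E(LS) − E(HS) = 14375 cm⁻¹.

14375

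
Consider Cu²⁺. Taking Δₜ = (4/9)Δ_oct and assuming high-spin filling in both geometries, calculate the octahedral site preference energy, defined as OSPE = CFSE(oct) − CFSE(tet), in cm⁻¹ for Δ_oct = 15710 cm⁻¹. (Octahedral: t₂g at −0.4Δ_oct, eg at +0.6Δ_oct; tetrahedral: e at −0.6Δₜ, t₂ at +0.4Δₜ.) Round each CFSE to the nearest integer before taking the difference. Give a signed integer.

-6633

Group 11 minus oxidation state +2 gives a d⁹ configuration for Cu²⁺.
In an octahedral site d⁹ (HS) is t2g^6 e_g^3, giving CFSE(oct) = -0.6Δ_oct = -9426 cm⁻¹.
Tetrahedral: e^4 t2^5, CFSE = 4(−0.6) + 5(+0.4) = -0.4Δₜ = -0.4 × (4/9) × 15710 = -2793 cm⁻¹.
OSPE = -9426 − (-2793) = -6633 cm⁻¹.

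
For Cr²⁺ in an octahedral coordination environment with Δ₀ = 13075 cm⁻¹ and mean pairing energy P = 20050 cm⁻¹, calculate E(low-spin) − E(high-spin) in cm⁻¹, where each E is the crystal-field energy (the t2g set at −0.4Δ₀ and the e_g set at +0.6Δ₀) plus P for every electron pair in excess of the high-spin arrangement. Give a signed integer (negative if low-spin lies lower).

Cr sits in group 6; removing 2 electrons leaves Cr²⁺ with 6 − 2 = 4 d electrons.
High-spin d⁴ fills as t2g^3 e_g^1 with CFSE 3(−0.4) + 1(+0.6) = -0.6Δ₀ = -7845 cm⁻¹.
For low-spin the configuration is t2g^4 e_g^0: orbital energy -1.6 × 13075 = -20920 cm⁻¹, and 1 additional pair relative to high-spin adds 20050 cm⁻¹, giving -870 cm⁻¹.
E(LS) − E(HS) = -870 − (-7845) = 6975 cm⁻¹.

6975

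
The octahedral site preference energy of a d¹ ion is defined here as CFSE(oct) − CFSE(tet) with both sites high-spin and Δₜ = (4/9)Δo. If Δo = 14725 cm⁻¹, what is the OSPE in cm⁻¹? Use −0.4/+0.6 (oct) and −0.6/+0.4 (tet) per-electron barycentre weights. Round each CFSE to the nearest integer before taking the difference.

-1963

In an octahedral site d¹ (HS) is t₂g¹ eg⁰, giving CFSE(oct) = -0.4Δo = -5890 cm⁻¹.
In a tetrahedral site the filling is e¹ t₂⁰: CFSE(tet) = -0.6Δₜ = -0.6 × (4/9)(14725) = -3927 cm⁻¹.
OSPE = CFSE(oct) − CFSE(tet) = -5890 − (-3927) = -1963 cm⁻¹.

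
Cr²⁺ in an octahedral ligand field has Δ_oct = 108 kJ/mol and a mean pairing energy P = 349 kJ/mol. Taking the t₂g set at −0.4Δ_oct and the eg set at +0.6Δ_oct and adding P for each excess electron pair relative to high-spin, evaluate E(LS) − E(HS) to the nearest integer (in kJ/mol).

Cr is in group 6, so Cr²⁺ is d⁴ (6 − 2 = 4).
High-spin: t₂g³ eg¹, CFSE = -0.6Δ_oct = -65 kJ/mol.
Low-spin: t₂g⁴ eg⁰, orbital CFSE = -1.6Δ_oct = -173 kJ/mol; plus 1 excess pair × P = +349 kJ/mol; total 176 kJ/mol.
The difference is 176 − (-65) = 241 kJ/mol, so high-spin lies lower.

241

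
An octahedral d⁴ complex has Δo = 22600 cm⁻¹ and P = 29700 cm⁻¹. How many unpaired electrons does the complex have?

4

With Δo < P the complex is high-spin.
That gives t₂g³ eg¹.
Unpaired electrons: 4.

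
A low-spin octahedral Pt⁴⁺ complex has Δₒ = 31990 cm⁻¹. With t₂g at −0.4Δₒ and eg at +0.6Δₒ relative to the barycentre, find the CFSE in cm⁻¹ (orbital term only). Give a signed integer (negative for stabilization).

Pt sits in group 10; removing 4 electrons leaves Pt⁴⁺ with 10 − 4 = 6 d electrons.
Electron filling gives t₂g⁶ eg⁰.
CFSE(orbital) = 6×(-0.4Δₒ) + 0×(0.6Δₒ) = -2.4Δₒ; with Δₒ = 31990 cm⁻¹ that is -76776 cm⁻¹.

-76776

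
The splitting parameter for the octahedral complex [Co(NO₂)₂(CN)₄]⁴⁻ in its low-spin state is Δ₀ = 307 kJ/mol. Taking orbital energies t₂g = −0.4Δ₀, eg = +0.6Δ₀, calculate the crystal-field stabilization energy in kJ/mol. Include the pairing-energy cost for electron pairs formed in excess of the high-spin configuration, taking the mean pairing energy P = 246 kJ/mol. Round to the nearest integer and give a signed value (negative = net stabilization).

-307

Ligand charges: 2×(-1) from NO₂⁻ and 4×(-1) from CN⁻ sum to -6; with overall charge -4, Co is +2.
Co is in group 9, so Co²⁺ is d⁷ (9 − 2 = 7).
Configuration: t₂g⁶ eg¹.
CFSE(orbital) = 6×(-0.4Δ₀) + 1×(0.6Δ₀) = -1.8Δ₀; with Δ₀ = 307 kJ/mol that is -553 kJ/mol.
High-spin d⁷ would be t₂g⁵ eg² with 2 pairs; low-spin has 3, so 1 excess pair costs +1P = +246 kJ/mol.
Overall CFSE = -553 + 246 = -307 kJ/mol.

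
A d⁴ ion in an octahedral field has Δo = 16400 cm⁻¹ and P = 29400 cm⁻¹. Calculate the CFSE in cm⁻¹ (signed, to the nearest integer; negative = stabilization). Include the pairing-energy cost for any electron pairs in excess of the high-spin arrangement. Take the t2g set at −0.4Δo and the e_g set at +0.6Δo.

-9840

Δo < P, so pairing is avoided: the ground state is high-spin.
That gives t2g^3 e_g^1.
Orbital CFSE = -0.6Δo = -0.6 × 16400 = -9840 cm⁻¹.
High-spin has no excess pairs, so no pairing correction applies.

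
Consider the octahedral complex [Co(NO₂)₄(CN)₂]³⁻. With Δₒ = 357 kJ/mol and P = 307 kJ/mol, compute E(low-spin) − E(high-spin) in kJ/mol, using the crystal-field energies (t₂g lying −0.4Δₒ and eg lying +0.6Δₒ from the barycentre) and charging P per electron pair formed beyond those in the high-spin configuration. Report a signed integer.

Ligand charges: 4×(-1) from NO₂⁻ and 2×(-1) from CN⁻ sum to -6; with overall charge -3, Co is +3.
Co³⁺: group 9, so d-count = 9 − 3 = 6.
In the high-spin limit (t₂g⁴ eg²) the orbital term is -0.4Δₒ = -143 kJ/mol, with no excess pairing.
For low-spin the configuration is t₂g⁶ eg⁰: orbital energy -2.4 × 357 = -857 kJ/mol, and 2 additional pairs relative to high-spin add 614 kJ/mol, giving -243 kJ/mol.
The difference is -243 − (-143) = -100 kJ/mol, so low-spin lies lower.

-100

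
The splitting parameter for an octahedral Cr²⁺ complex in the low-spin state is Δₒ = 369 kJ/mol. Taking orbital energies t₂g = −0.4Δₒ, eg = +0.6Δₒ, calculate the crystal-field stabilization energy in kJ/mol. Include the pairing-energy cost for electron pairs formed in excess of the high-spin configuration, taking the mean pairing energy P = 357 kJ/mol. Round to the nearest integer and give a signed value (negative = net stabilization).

Cr²⁺: group 6, so d-count = 6 − 2 = 4.
The d⁴ electrons fill as t₂g⁴ eg⁰.
CFSE(orbital) = 4×(-0.4Δₒ) + 0×(0.6Δₒ) = -1.6Δₒ; with Δₒ = 369 kJ/mol that is -590 kJ/mol.
Relative to high-spin t₂g³ eg¹ (0 paired), the low-spin configuration has 1 additional pair, contributing +1 × 357 = +357 kJ/mol.
Combining: -590 + 357 = -233 kJ/mol.

-233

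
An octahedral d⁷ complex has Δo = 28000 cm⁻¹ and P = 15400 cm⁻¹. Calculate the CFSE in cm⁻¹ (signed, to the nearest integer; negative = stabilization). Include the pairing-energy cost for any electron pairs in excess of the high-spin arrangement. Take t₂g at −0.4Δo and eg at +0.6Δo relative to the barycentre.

-35000

Since Δo = 28000 cm⁻¹ > P = 15400 cm⁻¹, the complex adopts the low-spin configuration.
That gives t₂g⁶ eg¹.
Orbital CFSE = -1.8Δo = -1.8 × 28000 = -50400 cm⁻¹.
Excess pairs vs high-spin: 3 − 2 = 1; pairing cost = +15400 cm⁻¹.
Net CFSE = -50400 + 15400 = -35000 cm⁻¹.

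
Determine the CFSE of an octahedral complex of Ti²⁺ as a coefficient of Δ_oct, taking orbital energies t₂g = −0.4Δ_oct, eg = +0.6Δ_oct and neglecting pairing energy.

Ti is in group 4, so Ti²⁺ is d² (4 − 2 = 2).
Configuration: t₂g² eg⁰.
CFSE = 2(-0.4Δ_oct) + 0(0.6Δ_oct) = -0.8Δ_oct + 0.0Δ_oct = -0.8Δ_oct.

-0.8 Δ_oct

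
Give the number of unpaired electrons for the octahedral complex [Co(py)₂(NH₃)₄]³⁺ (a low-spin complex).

Ligand charges: 2×(+0) from py and 4×(+0) from NH₃ sum to +0; with overall charge +3, Co is +3.
Co³⁺: group 9, so d-count = 9 − 3 = 6.
Configuration: t2g^6 e_g^0, giving 0 unpaired electrons.

0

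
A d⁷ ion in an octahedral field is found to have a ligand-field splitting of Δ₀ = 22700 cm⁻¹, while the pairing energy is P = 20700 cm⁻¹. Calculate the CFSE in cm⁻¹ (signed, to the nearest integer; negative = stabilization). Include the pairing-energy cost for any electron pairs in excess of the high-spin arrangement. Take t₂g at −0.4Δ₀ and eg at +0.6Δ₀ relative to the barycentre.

With Δ₀ > P the complex is low-spin.
Configuration: t₂g⁶ eg¹.
Orbital CFSE = -1.8Δ₀ = -1.8 × 22700 = -40860 cm⁻¹.
Excess pairs vs high-spin: 3 − 2 = 1; pairing cost = +20700 cm⁻¹.
Net CFSE = -40860 + 20700 = -20160 cm⁻¹.

-20160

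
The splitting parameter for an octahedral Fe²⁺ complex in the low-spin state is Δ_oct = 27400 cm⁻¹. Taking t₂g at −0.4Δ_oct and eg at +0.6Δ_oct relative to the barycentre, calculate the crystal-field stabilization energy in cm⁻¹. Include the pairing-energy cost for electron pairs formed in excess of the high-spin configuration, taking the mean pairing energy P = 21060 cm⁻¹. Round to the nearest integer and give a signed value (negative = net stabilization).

Group 8 minus oxidation state +2 gives a d⁶ configuration for Fe²⁺.
The d⁶ electrons fill as t₂g⁶ eg⁰.
Orbital CFSE = 6(-0.4) + 0(0.6) = -2.4Δ_oct = -2.4 × 27400 = -65760 cm⁻¹.
High-spin d⁶ would be t₂g⁴ eg² with 1 pair; low-spin has 3, so 2 excess pairs cost +2P = +42120 cm⁻¹.
Overall CFSE = -65760 + 42120 = -23640 cm⁻¹.

-23640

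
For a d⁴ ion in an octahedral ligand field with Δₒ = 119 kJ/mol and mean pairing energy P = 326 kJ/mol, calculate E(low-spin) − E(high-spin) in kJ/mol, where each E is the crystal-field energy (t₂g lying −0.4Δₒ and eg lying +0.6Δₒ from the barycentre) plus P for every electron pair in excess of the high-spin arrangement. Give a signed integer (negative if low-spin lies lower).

207

In the high-spin limit (t₂g³ eg¹) the orbital term is -0.6Δₒ = -71 kJ/mol, with no excess pairing.
Low-spin t₂g⁴ eg⁰ gives -1.6Δₒ = -190 kJ/mol, but forming 1 extra pair costs 1P = 326 kJ/mol, so E(LS) = -190 + 326 = 136 kJ/mol.
The difference is 136 − (-71) = 207 kJ/mol, so high-spin lies lower.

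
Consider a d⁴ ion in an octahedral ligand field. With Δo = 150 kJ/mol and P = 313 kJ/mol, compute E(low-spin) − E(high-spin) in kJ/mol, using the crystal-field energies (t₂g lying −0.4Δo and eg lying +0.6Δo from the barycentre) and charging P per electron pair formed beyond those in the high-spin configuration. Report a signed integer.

High-spin: t₂g³ eg¹, CFSE = -0.6Δo = -90 kJ/mol.
For low-spin the configuration is t₂g⁴ eg⁰: orbital energy -1.6 × 150 = -240 kJ/mol, and 1 additional pair relative to high-spin adds 313 kJ/mol, giving 73 kJ/mol.
Thus E(LS) − E(HS) = 163 kJ/mol.

163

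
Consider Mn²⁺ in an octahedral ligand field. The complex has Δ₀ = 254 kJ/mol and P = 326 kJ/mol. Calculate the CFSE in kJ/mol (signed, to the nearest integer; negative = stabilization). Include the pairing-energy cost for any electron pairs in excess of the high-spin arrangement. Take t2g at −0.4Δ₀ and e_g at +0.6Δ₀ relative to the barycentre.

Mn sits in group 7; removing 2 electrons leaves Mn²⁺ with 7 − 2 = 5 d electrons.
Here Δ₀ < P (254 < 326), so the high-spin state is favoured.
Configuration: t2g^3 e_g^2.
Orbital CFSE = 0.0Δ₀ = 0.0 × 254 = 0 kJ/mol.
High-spin has no excess pairs, so no pairing correction applies.

0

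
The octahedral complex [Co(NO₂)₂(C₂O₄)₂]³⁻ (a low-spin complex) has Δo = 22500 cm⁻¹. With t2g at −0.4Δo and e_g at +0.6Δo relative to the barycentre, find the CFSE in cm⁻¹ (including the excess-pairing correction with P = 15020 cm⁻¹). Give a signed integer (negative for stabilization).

Ligand charges: 2×(-1) from NO₂⁻ and 2×(-2) from C₂O₄²⁻ sum to -6; with overall charge -3, Co is +3.
Co sits in group 9; removing 3 electrons leaves Co³⁺ with 9 − 3 = 6 d electrons.
Electron filling gives t2g^6 e_g^0.
The orbital stabilization is -2.4Δo = -2.4 × 22500 = -54000 cm⁻¹.
Pairing penalty: 3 pairs vs 1 in the high-spin reference → 2 extra × P = 30040 cm⁻¹.
Overall CFSE = -54000 + 30040 = -23960 cm⁻¹.

-23960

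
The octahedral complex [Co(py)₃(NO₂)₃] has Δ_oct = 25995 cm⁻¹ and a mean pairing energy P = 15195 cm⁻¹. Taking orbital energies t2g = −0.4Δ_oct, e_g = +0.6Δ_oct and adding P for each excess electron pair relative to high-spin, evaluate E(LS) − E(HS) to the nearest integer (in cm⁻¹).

Ligand charges: 3×(+0) from py and 3×(-1) from NO₂⁻ sum to -3; with overall charge +0, Co is +3.
Co³⁺: group 9, so d-count = 9 − 3 = 6.
High-spin d⁶ fills as t2g^4 e_g^2 with CFSE 4(−0.4) + 2(+0.6) = -0.4Δ_oct = -10398 cm⁻¹.
Low-spin: t2g^6 e_g^0, orbital CFSE = -2.4Δ_oct = -62388 cm⁻¹; plus 2 excess pairs × P = +30390 cm⁻¹; total -31998 cm⁻¹.
The difference is -31998 − (-10398) = -21600 cm⁻¹, so low-spin lies lower.

-21600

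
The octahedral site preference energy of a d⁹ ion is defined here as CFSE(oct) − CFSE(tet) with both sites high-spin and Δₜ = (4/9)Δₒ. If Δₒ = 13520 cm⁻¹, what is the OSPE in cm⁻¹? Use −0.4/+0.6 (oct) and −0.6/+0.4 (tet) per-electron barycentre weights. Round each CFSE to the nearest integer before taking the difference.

-5708

In an octahedral site d⁹ (HS) is t₂g⁶ eg³, giving CFSE(oct) = -0.6Δₒ = -8112 cm⁻¹.
Tetrahedral e⁴ t₂⁵ gives -0.4Δₜ = -0.4 × (4/9) × 13520 = -2404 cm⁻¹.
Subtracting, OSPE = -8112 − (-2404) = -5708 cm⁻¹.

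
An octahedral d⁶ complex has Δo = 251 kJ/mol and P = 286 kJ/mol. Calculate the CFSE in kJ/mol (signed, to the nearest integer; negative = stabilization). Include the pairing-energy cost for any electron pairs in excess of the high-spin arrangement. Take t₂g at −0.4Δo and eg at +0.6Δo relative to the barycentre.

With Δo < P the complex is high-spin.
Filling d⁶ accordingly: t₂g⁴ eg².
Orbital CFSE = -0.4Δo = -0.4 × 251 = -100 kJ/mol.
High-spin has no excess pairs, so no pairing correction applies.

-100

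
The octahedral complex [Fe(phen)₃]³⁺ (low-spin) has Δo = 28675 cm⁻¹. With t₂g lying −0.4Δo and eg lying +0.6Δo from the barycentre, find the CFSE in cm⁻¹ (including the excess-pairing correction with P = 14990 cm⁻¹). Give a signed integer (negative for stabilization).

-27370

phen is neutral, so the +3 overall charge sits on Fe: oxidation state +3.
Fe sits in group 8; removing 3 electrons leaves Fe³⁺ with 8 − 3 = 5 d electrons.
The d⁵ electrons fill as t₂g⁵ eg⁰.
The orbital stabilization is -2.0Δo = -2.0 × 28675 = -57350 cm⁻¹.
High-spin d⁵ would be t₂g³ eg² with 0 pairs; low-spin has 2, so 2 excess pairs cost +2P = +29980 cm⁻¹.
Net CFSE = -57350 + 29980 = -27370 cm⁻¹.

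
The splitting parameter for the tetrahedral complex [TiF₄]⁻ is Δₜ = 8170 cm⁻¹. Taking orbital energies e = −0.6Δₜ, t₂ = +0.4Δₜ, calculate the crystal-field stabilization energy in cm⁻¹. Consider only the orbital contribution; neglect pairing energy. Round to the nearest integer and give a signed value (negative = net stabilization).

Each F⁻ contributes -1; 4 × (-1) = -4. With overall charge -1, Ti is in the +3 oxidation state.
Ti³⁺: group 4, so d-count = 4 − 3 = 1.
Tetrahedral splitting is small, so the complex is high-spin.
The d¹ electrons fill as e¹ t₂⁰.
Orbital CFSE = 1(-0.6) + 0(0.4) = -0.6Δₜ = -0.6 × 8170 = -4902 cm⁻¹.

-4902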